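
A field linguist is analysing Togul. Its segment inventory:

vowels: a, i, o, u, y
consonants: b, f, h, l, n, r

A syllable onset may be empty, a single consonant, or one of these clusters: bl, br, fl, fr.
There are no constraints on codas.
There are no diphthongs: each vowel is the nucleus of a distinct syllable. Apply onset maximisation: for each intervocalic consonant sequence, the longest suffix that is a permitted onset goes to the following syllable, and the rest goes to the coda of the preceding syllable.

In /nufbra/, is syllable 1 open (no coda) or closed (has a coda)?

closed

Vowels present: u, a; each is a nucleus, giving 2 syllables.
/u…a/ gap (V1→V2): cluster /fbr/ — the longest permitted-onset suffix is /br/; onset = /br/, preceding coda = /f/.
Putting it together: nuf.bra.
Syllable 1 is /nuf/ with coda /f/, so it is closed.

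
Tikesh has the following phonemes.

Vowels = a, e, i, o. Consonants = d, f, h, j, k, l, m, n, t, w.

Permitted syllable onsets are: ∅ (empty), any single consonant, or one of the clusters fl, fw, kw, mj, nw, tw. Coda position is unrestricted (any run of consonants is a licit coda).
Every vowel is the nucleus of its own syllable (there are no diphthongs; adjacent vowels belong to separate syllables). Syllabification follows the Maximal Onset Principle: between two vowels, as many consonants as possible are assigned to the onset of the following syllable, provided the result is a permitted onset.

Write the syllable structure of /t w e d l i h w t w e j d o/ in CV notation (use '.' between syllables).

CCVC.CVCC.CCVC.CV

Vowels present: e, i, e, o; each is a nucleus, giving 4 syllables.
Between /e/ (V1) and /i/ (V2): /dl/; trying suffixes from longest down, /l/ is the first permitted one, so coda /d/ | onset /l/.
Between /i/ (V2) and /e/ (V3): /hwtw/; trying suffixes from longest down, /tw/ is the first permitted one, so coda /hw/ | onset /tw/.
Between /e/ (V3) and /o/ (V4): cluster /jd/ — the longest permitted-onset suffix is /d/; onset = /d/, preceding coda = /j/.
Result: twed.lihw.twej.do.
Mapping each syllable to C/V: /twed/ → CCVC, /lihw/ → CVCC, /twej/ → CCVC, /do/ → CV.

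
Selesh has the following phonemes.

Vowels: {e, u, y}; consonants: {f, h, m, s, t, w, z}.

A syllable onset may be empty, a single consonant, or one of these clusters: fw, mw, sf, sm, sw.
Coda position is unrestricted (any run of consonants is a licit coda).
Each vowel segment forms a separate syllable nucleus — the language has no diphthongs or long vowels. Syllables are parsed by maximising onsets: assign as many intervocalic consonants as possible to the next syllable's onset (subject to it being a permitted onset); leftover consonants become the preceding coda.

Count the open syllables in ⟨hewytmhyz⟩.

1

The vowels are e, y, y — 3 nuclei, so 3 syllables.
Between /e/ (V1) and /y/ (V2): /w/ is a single consonant, so it becomes the next onset.
Between /y/ (V2) and /y/ (V3): cluster /tmh/ — the longest permitted-onset suffix is /h/; onset = /h/, preceding coda = /tm/.
Result: he.wytm.hyz.
Classifying each syllable: /he/ (open), /wytm/ (closed), /hyz/ (closed).
Open syllables: 1.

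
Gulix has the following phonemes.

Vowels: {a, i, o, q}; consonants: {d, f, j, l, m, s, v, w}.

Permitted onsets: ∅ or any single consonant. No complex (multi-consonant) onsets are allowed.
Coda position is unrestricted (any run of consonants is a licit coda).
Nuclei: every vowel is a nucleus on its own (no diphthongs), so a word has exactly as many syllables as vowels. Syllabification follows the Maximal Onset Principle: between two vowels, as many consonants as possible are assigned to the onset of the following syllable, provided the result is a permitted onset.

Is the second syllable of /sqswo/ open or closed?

Vowels present: q, o; each is a nucleus, giving 2 syllables.
Between /q/ (V1) and /o/ (V2): /sw/ splits as /s/ + /w/ (/w/ is the longest suffix that is a licit onset).
So the parse is sqs.wo.
Syllable 2 is /wo/; it ends in its nucleus with no coda, so it is open.

open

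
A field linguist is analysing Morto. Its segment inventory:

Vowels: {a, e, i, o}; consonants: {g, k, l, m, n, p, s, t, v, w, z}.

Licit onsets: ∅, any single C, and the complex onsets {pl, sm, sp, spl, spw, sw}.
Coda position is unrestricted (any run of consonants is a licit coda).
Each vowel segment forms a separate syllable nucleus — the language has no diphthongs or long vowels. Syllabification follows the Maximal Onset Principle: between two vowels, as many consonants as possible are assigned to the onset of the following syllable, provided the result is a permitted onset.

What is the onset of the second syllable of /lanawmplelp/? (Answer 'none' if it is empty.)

n

Vowels present: a, a, e; each is a nucleus, giving 3 syllables.
Between /a/ (V1) and /a/ (V2): just /n/ — single C goes to the following onset.
Between /a/ (V2) and /e/ (V3): /wmpl/ splits as /wm/ + /pl/ (/pl/ is the longest suffix that is a licit onset).
So the parse is la.nawm.plelp.
Syllable 2 is /nawm/: onset /n/, nucleus /a/, coda /wm/.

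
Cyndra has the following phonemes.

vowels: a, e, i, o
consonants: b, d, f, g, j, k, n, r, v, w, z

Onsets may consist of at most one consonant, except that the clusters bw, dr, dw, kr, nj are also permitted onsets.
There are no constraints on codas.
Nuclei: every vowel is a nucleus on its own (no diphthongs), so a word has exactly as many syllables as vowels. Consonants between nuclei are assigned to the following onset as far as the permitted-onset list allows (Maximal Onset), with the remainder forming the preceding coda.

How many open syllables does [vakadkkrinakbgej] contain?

2

Nuclei (vowels): a, a, i, a, e → 5 syllables.
Between /a/ (V1) and /a/ (V2): just /k/ — single C goes to the following onset.
Between /a/ (V2) and /i/ (V3): /dkkr/; trying suffixes from longest down, /kr/ is the first permitted one, so coda /dk/ | onset /kr/.
Between /i/ (V3) and /a/ (V4): /n/ → onset of the next syllable (single consonants are always licit onsets).
Between /a/ (V4) and /e/ (V5): /kbg/ — longest licit onset from the right is /g/, leaving /kb/ as coda.
Syllabification: va.kadk.kri.nakb.gej.
Classifying each syllable: /va/ (open), /kadk/ (closed), /kri/ (open), /nakb/ (closed), /gej/ (closed).
Open syllables: 2.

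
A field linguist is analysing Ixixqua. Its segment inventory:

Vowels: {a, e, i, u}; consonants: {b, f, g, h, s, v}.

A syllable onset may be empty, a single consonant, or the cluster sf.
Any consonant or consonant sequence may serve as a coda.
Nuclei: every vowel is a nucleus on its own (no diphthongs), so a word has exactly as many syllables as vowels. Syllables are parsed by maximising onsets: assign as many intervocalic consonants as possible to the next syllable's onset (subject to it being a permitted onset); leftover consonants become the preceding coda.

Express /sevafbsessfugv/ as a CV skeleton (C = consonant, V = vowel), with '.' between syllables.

CV.CVCC.CVC.CCVCC

Nuclei (vowels): e, a, e, u → 4 syllables.
Between /e/ (V1) and /a/ (V2): /v/ is a single consonant, so it becomes the next onset.
Between /a/ (V2) and /e/ (V3): /fbs/ — longest licit onset from the right is /s/, leaving /fb/ as coda.
Between /e/ (V3) and /u/ (V4): /ssf/; trying suffixes from longest down, /sf/ is the first permitted one, so coda /s/ | onset /sf/.
Result: se.vafb.ses.sfugv.
Mapping each syllable to C/V: /se/ → CV, /vafb/ → CVCC, /ses/ → CVC, /sfugv/ → CCVCC.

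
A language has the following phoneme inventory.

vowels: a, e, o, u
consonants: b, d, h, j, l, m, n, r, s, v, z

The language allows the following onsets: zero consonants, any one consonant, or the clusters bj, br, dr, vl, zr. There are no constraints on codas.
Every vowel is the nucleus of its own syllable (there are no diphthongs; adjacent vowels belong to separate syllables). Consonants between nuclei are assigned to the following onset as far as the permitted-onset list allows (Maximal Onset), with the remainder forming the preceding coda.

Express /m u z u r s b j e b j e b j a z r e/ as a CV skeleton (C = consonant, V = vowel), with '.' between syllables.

The vowels are u, u, e, e, a, e — 6 nuclei, so 6 syllables.
/u…u/ gap (V1→V2): /z/ is a single consonant, so it becomes the next onset.
/u…e/ gap (V2→V3): cluster /rsbj/ — the longest permitted-onset suffix is /bj/; onset = /bj/, preceding coda = /rs/.
/e…e/ gap (V3→V4): /bj/ is a licit onset in full, so it all attaches to the next syllable.
/e…a/ gap (V4→V5): /bj/ — entire cluster is a permitted onset → onset /bj/, coda ∅.
/a…e/ gap (V5→V6): /zr/ is a licit onset in full, so it all attaches to the next syllable.
Result: mu.zurs.bje.bje.bja.zre.
Mapping each syllable to C/V: /mu/ → CV, /zurs/ → CVCC, /bje/ → CCV, /bje/ → CCV, /bja/ → CCV, /zre/ → CCV.

CV.CVCC.CCV.CCV.CCV.CCV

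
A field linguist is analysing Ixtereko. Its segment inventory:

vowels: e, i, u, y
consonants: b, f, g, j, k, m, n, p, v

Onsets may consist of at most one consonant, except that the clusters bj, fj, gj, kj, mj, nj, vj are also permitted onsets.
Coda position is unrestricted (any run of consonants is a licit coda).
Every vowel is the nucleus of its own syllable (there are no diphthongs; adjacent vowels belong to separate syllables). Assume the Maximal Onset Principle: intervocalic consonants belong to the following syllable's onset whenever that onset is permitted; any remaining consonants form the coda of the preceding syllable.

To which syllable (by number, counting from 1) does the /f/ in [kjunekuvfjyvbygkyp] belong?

The vowels are u, e, u, y, y, y — 6 nuclei, so 6 syllables.
V1 /u/ – V2 /e/: just /n/ — single C goes to the following onset.
V2 /e/ – V3 /u/: just /k/ — single C goes to the following onset.
V3 /u/ – V4 /y/: cluster /vfj/ — the longest permitted-onset suffix is /fj/; onset = /fj/, preceding coda = /v/.
V4 /y/ – V5 /y/: /vb/ splits as /v/ + /b/ (/b/ is the longest suffix that is a licit onset).
V5 /y/ – V6 /y/: /gk/; trying suffixes from longest down, /k/ is the first permitted one, so coda /g/ | onset /k/.
Result: kju.ne.kuv.fjyv.byg.kyp.
The /f/ is in the onset of syllable 4 (/fjyv/).

4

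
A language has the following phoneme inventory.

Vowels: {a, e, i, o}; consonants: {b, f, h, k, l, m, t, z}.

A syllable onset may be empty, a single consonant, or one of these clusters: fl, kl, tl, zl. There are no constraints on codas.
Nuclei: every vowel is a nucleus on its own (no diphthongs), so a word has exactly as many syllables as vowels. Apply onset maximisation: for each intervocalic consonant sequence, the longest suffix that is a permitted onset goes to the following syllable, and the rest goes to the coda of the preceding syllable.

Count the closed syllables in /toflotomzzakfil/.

3

Vowels present: o, o, o, a, i; each is a nucleus, giving 5 syllables.
σ1/σ2 boundary: cluster /fl/ — /fl/ is itself a permitted onset, so the whole cluster goes right; preceding coda = ∅.
σ2/σ3 boundary: /t/ → onset of the next syllable (single consonants are always licit onsets).
σ3/σ4 boundary: /mzz/; trying suffixes from longest down, /z/ is the first permitted one, so coda /mz/ | onset /z/.
σ4/σ5 boundary: /kf/ splits as /k/ + /f/ (/f/ is the longest suffix that is a licit onset).
So the parse is to.flo.tomz.zak.fil.
Classifying each syllable: /to/ (open), /flo/ (open), /tomz/ (closed), /zak/ (closed), /fil/ (closed).
Closed syllables: 3.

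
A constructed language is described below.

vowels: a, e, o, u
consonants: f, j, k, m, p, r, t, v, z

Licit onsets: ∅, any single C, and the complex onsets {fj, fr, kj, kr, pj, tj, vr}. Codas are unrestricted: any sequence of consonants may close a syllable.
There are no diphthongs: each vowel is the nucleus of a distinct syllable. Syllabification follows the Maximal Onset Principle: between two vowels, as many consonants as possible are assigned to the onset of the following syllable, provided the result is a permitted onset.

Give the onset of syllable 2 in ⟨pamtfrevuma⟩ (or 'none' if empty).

fr

Nuclei (vowels): a, e, u, a → 4 syllables.
Between /a/ (V1) and /e/ (V2): /mtfr/ — longest licit onset from the right is /fr/, leaving /mt/ as coda.
Between /e/ (V2) and /u/ (V3): just /v/ — single C goes to the following onset.
Between /u/ (V3) and /a/ (V4): /m/ is a single consonant, so it becomes the next onset.
Result: pamt.fre.vu.ma.
Syllable 2 is /fre/: onset /fr/, nucleus /e/, coda ∅.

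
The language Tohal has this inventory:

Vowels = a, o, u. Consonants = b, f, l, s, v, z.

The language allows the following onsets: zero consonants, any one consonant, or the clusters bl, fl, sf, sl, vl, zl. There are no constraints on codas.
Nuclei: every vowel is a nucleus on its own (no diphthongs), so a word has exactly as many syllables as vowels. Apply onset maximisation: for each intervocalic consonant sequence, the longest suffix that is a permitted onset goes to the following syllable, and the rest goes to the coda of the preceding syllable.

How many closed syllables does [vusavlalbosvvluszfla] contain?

Nuclei (vowels): u, a, a, o, u, a → 6 syllables.
/u…a/ gap (V1→V2): just /s/ — single C goes to the following onset.
/a…a/ gap (V2→V3): /vl/ is a licit onset in full, so it all attaches to the next syllable.
/a…o/ gap (V3→V4): /lb/; trying suffixes from longest down, /b/ is the first permitted one, so coda /l/ | onset /b/.
/o…u/ gap (V4→V5): cluster /svvl/ — the longest permitted-onset suffix is /vl/; onset = /vl/, preceding coda = /sv/.
/u…a/ gap (V5→V6): /szfl/; trying suffixes from longest down, /fl/ is the first permitted one, so coda /sz/ | onset /fl/.
So the parse is vu.sa.vlal.bosv.vlusz.fla.
Classifying each syllable: /vu/ (open), /sa/ (open), /vlal/ (closed), /bosv/ (closed), /vlusz/ (closed), /fla/ (open).
Closed syllables: 3.

3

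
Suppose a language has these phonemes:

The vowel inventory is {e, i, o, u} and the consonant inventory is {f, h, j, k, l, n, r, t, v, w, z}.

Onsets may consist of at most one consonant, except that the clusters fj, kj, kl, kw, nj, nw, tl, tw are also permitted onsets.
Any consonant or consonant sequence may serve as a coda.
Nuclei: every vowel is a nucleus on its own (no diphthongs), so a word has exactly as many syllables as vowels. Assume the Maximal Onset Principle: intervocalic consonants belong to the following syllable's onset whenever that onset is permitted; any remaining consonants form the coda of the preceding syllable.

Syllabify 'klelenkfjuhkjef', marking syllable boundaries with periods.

kle.lenk.fjuh.kjef

Vowels present: e, e, u, e; each is a nucleus, giving 4 syllables.
/e…e/ gap (V1→V2): /l/ is a single consonant, so it becomes the next onset.
/e…u/ gap (V2→V3): /nkfj/; trying suffixes from longest down, /fj/ is the first permitted one, so coda /nk/ | onset /fj/.
/u…e/ gap (V3→V4): /hkj/ — longest licit onset from the right is /kj/, leaving /h/ as coda.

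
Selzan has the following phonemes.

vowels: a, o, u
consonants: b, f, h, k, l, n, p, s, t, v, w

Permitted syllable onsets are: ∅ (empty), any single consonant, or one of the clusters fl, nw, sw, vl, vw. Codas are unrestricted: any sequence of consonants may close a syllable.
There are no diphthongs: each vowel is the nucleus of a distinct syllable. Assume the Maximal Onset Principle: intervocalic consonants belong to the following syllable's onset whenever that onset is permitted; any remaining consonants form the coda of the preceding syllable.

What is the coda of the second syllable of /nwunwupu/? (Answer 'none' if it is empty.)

The vowels are u, u, u — 3 nuclei, so 3 syllables.
V1 /u/ – V2 /u/: /nw/ is a licit onset in full, so it all attaches to the next syllable.
V2 /u/ – V3 /u/: just /p/ — single C goes to the following onset.
Result: nwu.nwu.pu.
Syllable 2 is /nwu/: onset /nw/, nucleus /u/, coda ∅.

none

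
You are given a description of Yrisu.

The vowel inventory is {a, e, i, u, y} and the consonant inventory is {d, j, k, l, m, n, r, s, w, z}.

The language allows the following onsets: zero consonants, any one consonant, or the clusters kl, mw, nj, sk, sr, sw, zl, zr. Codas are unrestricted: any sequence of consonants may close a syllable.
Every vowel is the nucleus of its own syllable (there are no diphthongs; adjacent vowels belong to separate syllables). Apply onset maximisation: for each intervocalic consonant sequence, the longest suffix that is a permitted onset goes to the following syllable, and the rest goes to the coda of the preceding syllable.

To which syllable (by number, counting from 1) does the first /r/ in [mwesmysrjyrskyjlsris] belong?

2

The vowels are e, y, y, y, i — 5 nuclei, so 5 syllables.
σ1/σ2 boundary: /sm/ — longest licit onset from the right is /m/, leaving /s/ as coda.
σ2/σ3 boundary: /srj/ splits as /sr/ + /j/ (/j/ is the longest suffix that is a licit onset).
σ3/σ4 boundary: /rsk/ splits as /r/ + /sk/ (/sk/ is the longest suffix that is a licit onset).
σ4/σ5 boundary: /jlsr/ — longest licit onset from the right is /sr/, leaving /jl/ as coda.
So the parse is mwes.mysr.jyr.skyjl.sris.
The first /r/ is in the coda of syllable 2 (/mysr/).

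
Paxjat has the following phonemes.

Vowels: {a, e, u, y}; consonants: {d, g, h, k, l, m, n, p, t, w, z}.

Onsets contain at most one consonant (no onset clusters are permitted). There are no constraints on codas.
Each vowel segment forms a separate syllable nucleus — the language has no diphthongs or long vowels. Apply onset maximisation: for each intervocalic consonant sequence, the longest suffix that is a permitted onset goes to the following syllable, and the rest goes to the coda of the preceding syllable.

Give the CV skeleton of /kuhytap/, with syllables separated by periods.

Vowels present: u, y, a; each is a nucleus, giving 3 syllables.
Between /u/ (V1) and /y/ (V2): /h/ is a single consonant, so it becomes the next onset.
Between /y/ (V2) and /a/ (V3): /t/ is a single consonant, so it becomes the next onset.
Result: ku.hy.tap.
Mapping each syllable to C/V: /ku/ → CV, /hy/ → CV, /tap/ → CVC.

CV.CV.CVC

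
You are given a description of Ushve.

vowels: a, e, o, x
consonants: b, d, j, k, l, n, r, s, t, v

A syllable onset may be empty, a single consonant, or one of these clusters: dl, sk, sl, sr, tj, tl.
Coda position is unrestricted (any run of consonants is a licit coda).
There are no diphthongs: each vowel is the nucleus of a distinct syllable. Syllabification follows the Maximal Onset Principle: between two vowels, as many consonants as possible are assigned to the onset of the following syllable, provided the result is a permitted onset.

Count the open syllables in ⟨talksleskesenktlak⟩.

2

Nuclei (vowels): a, e, e, e, a → 5 syllables.
V1 /a/ – V2 /e/: /lksl/ — longest licit onset from the right is /sl/, leaving /lk/ as coda.
V2 /e/ – V3 /e/: cluster /sk/ — /sk/ is itself a permitted onset, so the whole cluster goes right; preceding coda = ∅.
V3 /e/ – V4 /e/: /s/ → onset of the next syllable (single consonants are always licit onsets).
V4 /e/ – V5 /a/: cluster /nktl/ — the longest permitted-onset suffix is /tl/; onset = /tl/, preceding coda = /nk/.
Putting it together: talk.sle.ske.senk.tlak.
Classifying each syllable: /talk/ (closed), /sle/ (open), /ske/ (open), /senk/ (closed), /tlak/ (closed).
Open syllables: 2.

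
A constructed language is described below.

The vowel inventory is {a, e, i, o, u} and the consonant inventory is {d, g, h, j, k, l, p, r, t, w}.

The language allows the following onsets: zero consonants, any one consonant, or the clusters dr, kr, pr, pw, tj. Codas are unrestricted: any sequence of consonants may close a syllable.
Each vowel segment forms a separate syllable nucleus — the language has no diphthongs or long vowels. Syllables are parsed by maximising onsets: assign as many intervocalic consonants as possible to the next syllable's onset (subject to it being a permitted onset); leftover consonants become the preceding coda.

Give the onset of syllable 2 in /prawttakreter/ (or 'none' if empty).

t

The vowels are a, a, e, e — 4 nuclei, so 4 syllables.
σ1/σ2 boundary: /wtt/ — longest licit onset from the right is /t/, leaving /wt/ as coda.
σ2/σ3 boundary: cluster /kr/ — /kr/ is itself a permitted onset, so the whole cluster goes right; preceding coda = ∅.
σ3/σ4 boundary: just /t/ — single C goes to the following onset.
Putting it together: prawt.ta.kre.ter.
Syllable 2 is /ta/: onset /t/, nucleus /a/, coda ∅.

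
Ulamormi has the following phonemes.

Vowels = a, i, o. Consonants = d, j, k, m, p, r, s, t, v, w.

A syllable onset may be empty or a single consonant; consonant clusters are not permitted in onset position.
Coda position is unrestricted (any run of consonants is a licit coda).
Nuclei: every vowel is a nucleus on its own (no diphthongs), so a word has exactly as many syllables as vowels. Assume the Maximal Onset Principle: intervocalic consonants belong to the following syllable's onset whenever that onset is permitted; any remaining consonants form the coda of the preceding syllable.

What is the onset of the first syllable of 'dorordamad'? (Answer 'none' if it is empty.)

Nuclei (vowels): o, o, a, a → 4 syllables.
V1 /o/ – V2 /o/: /r/ → onset of the next syllable (single consonants are always licit onsets).
V2 /o/ – V3 /a/: /rd/ splits as /r/ + /d/ (/d/ is the longest suffix that is a licit onset).
V3 /a/ – V4 /a/: /m/ is a single consonant, so it becomes the next onset.
Putting it together: do.ror.da.mad.
Syllable 1 is /do/: onset /d/, nucleus /o/, coda ∅.

d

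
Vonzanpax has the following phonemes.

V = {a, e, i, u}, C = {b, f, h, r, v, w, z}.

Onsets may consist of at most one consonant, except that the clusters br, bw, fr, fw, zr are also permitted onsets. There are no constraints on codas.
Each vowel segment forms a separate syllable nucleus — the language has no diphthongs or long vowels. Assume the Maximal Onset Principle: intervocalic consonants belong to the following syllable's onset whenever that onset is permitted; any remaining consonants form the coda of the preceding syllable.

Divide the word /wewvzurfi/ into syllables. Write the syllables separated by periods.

wewv.zur.fi

The vowels are e, u, i — 3 nuclei, so 3 syllables.
/e…u/ gap (V1→V2): /wvz/; trying suffixes from longest down, /z/ is the first permitted one, so coda /wv/ | onset /z/.
/u…i/ gap (V2→V3): /rf/ — longest licit onset from the right is /f/, leaving /r/ as coda.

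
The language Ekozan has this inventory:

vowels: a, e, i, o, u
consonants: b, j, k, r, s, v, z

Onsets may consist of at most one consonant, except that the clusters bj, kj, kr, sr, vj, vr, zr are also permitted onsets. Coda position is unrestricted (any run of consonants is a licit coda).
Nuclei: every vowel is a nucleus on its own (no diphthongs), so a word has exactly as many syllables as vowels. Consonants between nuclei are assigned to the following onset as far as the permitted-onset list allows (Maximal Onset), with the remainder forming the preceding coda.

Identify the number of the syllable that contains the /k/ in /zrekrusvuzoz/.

Nuclei (vowels): e, u, u, o → 4 syllables.
Between /e/ (V1) and /u/ (V2): /kr/ is a licit onset in full, so it all attaches to the next syllable.
Between /u/ (V2) and /u/ (V3): /sv/ — longest licit onset from the right is /v/, leaving /s/ as coda.
Between /u/ (V3) and /o/ (V4): /z/ is a single consonant, so it becomes the next onset.
Result: zre.krus.vu.zoz.
The /k/ is in the onset of syllable 2 (/krus/).

2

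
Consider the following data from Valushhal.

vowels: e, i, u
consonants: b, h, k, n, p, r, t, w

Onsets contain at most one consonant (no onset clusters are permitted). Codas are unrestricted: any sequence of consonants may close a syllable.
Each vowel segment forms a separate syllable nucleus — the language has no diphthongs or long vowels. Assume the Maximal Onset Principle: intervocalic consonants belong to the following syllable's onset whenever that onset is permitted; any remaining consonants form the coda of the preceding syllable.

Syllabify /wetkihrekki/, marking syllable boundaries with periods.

wet.kih.rek.ki

The vowels are e, i, e, i — 4 nuclei, so 4 syllables.
V1 /e/ – V2 /i/: cluster /tk/ — the longest permitted-onset suffix is /k/; onset = /k/, preceding coda = /t/.
V2 /i/ – V3 /e/: /hr/ splits as /h/ + /r/ (/r/ is the longest suffix that is a licit onset).
V3 /e/ – V4 /i/: /kk/ — longest licit onset from the right is /k/, leaving /k/ as coda.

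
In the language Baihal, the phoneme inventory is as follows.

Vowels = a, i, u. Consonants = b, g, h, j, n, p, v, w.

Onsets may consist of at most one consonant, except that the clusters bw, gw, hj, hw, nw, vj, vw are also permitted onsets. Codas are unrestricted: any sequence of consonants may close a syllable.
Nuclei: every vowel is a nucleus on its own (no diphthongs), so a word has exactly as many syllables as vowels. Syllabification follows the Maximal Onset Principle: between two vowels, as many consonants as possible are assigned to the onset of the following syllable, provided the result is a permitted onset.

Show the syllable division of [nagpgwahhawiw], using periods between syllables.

The vowels are a, a, a, i — 4 nuclei, so 4 syllables.
/a…a/ gap (V1→V2): /gpgw/; trying suffixes from longest down, /gw/ is the first permitted one, so coda /gp/ | onset /gw/.
/a…a/ gap (V2→V3): /hh/; trying suffixes from longest down, /h/ is the first permitted one, so coda /h/ | onset /h/.
/a…i/ gap (V3→V4): /w/ is a single consonant, so it becomes the next onset.

nagp.gwah.ha.wiw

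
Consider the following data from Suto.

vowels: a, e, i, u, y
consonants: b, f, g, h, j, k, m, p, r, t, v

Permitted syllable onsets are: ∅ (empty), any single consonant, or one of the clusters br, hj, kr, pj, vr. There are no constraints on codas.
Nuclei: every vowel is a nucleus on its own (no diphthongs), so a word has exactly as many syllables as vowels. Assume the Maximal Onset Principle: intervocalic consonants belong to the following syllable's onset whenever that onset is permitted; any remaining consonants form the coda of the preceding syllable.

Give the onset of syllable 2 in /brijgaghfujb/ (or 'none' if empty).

g

The vowels are i, a, u — 3 nuclei, so 3 syllables.
V1 /i/ – V2 /a/: /jg/ — longest licit onset from the right is /g/, leaving /j/ as coda.
V2 /a/ – V3 /u/: /ghf/ — longest licit onset from the right is /f/, leaving /gh/ as coda.
Result: brij.gagh.fujb.
Syllable 2 is /gagh/: onset /g/, nucleus /a/, coda /gh/.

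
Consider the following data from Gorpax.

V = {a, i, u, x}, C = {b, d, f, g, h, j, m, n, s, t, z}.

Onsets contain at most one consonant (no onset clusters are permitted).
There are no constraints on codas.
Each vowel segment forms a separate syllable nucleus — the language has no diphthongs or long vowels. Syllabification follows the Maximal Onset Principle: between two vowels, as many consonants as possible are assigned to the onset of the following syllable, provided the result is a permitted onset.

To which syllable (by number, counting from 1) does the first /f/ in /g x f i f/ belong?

2

Vowels present: x, i; each is a nucleus, giving 2 syllables.
V1 /x/ – V2 /i/: /f/ is a single consonant, so it becomes the next onset.
Putting it together: gx.fif.
The first /f/ is in the onset of syllable 2 (/fif/).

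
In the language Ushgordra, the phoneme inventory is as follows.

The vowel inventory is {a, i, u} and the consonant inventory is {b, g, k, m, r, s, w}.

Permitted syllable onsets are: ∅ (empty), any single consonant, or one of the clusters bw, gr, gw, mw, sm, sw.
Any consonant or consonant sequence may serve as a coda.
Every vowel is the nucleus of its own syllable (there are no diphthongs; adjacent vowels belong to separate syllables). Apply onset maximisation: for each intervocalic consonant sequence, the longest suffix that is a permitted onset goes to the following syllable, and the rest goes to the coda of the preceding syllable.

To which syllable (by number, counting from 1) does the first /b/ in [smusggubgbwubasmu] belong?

2

Vowels present: u, u, u, a, u; each is a nucleus, giving 5 syllables.
Between /u/ (V1) and /u/ (V2): /sgg/; trying suffixes from longest down, /g/ is the first permitted one, so coda /sg/ | onset /g/.
Between /u/ (V2) and /u/ (V3): /bgbw/; trying suffixes from longest down, /bw/ is the first permitted one, so coda /bg/ | onset /bw/.
Between /u/ (V3) and /a/ (V4): /b/ → onset of the next syllable (single consonants are always licit onsets).
Between /a/ (V4) and /u/ (V5): /sm/ — entire cluster is a permitted onset → onset /sm/, coda ∅.
So the parse is smusg.gubg.bwu.ba.smu.
The first /b/ is in the coda of syllable 2 (/gubg/).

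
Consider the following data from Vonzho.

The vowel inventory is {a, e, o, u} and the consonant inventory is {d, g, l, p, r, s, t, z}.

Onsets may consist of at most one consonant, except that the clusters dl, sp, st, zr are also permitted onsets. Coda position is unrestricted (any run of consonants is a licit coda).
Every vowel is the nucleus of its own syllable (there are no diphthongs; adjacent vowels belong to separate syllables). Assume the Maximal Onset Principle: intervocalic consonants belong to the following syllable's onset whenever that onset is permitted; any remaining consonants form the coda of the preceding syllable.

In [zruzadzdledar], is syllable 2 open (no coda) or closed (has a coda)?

closed

Nuclei (vowels): u, a, e, a → 4 syllables.
Between /u/ (V1) and /a/ (V2): /z/ → onset of the next syllable (single consonants are always licit onsets).
Between /a/ (V2) and /e/ (V3): /dzdl/; trying suffixes from longest down, /dl/ is the first permitted one, so coda /dz/ | onset /dl/.
Between /e/ (V3) and /a/ (V4): /d/ → onset of the next syllable (single consonants are always licit onsets).
Result: zru.zadz.dle.dar.
Syllable 2 is /zadz/ with coda /dz/, so it is closed.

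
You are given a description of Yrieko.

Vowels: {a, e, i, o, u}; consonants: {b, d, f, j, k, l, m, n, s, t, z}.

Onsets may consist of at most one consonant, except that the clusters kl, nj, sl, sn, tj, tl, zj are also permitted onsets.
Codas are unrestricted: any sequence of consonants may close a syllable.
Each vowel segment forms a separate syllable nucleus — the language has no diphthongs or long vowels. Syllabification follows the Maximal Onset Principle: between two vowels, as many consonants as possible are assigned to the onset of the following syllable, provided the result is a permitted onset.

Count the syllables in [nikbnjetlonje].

4

Nuclei (vowels): i, e, o, e → 4 syllables.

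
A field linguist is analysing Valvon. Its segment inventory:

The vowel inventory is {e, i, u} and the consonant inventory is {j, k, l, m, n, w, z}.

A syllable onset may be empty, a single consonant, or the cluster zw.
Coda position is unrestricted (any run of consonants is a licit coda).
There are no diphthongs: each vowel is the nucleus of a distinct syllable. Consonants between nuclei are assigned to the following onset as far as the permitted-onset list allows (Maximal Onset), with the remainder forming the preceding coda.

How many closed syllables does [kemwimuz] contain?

2

Nuclei (vowels): e, i, u → 3 syllables.
σ1/σ2 boundary: /mw/; trying suffixes from longest down, /w/ is the first permitted one, so coda /m/ | onset /w/.
σ2/σ3 boundary: /m/ is a single consonant, so it becomes the next onset.
Result: kem.wi.muz.
Classifying each syllable: /kem/ (closed), /wi/ (open), /muz/ (closed).
Closed syllables: 2.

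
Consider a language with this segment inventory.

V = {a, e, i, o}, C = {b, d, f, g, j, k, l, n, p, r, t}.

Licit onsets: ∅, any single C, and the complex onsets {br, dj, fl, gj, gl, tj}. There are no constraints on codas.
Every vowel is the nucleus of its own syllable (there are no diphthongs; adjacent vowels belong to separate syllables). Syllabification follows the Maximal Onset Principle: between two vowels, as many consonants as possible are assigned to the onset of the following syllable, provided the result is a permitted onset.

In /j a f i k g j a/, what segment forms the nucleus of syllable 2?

Vowels present: a, i, a; each is a nucleus, giving 3 syllables.
The second nucleus (vowel 2 from the left) is /i/.

i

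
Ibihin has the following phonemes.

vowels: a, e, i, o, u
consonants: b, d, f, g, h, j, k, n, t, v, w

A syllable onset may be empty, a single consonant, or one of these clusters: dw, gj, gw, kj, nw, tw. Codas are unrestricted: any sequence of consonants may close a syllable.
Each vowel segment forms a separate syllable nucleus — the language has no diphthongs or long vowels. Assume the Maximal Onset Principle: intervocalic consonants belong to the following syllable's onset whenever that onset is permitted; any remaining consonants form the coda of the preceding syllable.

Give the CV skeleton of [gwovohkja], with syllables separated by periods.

CCV.CVC.CCV

The vowels are o, o, a — 3 nuclei, so 3 syllables.
Between /o/ (V1) and /o/ (V2): just /v/ — single C goes to the following onset.
Between /o/ (V2) and /a/ (V3): /hkj/ splits as /h/ + /kj/ (/kj/ is the longest suffix that is a licit onset).
Result: gwo.voh.kja.
Mapping each syllable to C/V: /gwo/ → CCV, /voh/ → CVC, /kja/ → CCV.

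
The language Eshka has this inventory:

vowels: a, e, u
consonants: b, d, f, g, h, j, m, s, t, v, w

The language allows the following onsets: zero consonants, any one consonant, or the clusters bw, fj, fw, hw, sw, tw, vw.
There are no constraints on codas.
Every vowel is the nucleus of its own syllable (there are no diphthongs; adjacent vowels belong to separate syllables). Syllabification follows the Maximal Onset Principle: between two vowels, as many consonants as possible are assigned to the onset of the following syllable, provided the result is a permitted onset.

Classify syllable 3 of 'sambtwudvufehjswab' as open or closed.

open

Nuclei (vowels): a, u, u, e, a → 5 syllables.
Between /a/ (V1) and /u/ (V2): /mbtw/; trying suffixes from longest down, /tw/ is the first permitted one, so coda /mb/ | onset /tw/.
Between /u/ (V2) and /u/ (V3): cluster /dv/ — the longest permitted-onset suffix is /v/; onset = /v/, preceding coda = /d/.
Between /u/ (V3) and /e/ (V4): just /f/ — single C goes to the following onset.
Between /e/ (V4) and /a/ (V5): /hjsw/; trying suffixes from longest down, /sw/ is the first permitted one, so coda /hj/ | onset /sw/.
So the parse is samb.twud.vu.fehj.swab.
Syllable 3 is /vu/; it ends in its nucleus with no coda, so it is open.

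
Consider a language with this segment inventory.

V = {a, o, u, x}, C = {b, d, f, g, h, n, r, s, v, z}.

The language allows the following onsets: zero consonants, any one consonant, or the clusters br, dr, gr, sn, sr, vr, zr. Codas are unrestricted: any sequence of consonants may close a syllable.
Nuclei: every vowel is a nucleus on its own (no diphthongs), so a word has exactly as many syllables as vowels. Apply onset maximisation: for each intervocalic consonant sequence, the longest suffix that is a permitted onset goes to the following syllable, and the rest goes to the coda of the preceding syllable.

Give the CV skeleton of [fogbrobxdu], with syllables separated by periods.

CVC.CCV.CV.CV

Nuclei (vowels): o, o, x, u → 4 syllables.
V1 /o/ – V2 /o/: cluster /gbr/ — the longest permitted-onset suffix is /br/; onset = /br/, preceding coda = /g/.
V2 /o/ – V3 /x/: just /b/ — single C goes to the following onset.
V3 /x/ – V4 /u/: just /d/ — single C goes to the following onset.
Syllabification: fog.bro.bx.du.
Mapping each syllable to C/V: /fog/ → CVC, /bro/ → CCV, /bx/ → CV, /du/ → CV.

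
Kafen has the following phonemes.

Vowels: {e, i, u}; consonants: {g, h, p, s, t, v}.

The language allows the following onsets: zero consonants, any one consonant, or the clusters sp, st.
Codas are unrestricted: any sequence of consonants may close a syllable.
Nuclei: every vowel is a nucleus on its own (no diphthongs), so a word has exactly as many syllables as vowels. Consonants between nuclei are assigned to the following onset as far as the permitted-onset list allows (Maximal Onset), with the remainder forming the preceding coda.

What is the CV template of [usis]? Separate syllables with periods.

Vowels present: u, i; each is a nucleus, giving 2 syllables.
σ1/σ2 boundary: /s/ is a single consonant, so it becomes the next onset.
Syllabification: u.sis.
Mapping each syllable to C/V: /u/ → V, /sis/ → CVC.

V.CVC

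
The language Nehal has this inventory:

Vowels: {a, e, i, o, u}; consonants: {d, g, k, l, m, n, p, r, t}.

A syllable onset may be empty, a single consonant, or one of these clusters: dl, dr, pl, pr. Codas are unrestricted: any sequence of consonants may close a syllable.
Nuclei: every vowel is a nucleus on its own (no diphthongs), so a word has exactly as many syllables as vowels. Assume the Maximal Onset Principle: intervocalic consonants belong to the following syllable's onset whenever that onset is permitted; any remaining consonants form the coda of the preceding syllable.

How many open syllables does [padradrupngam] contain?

2

The vowels are a, a, u, a — 4 nuclei, so 4 syllables.
σ1/σ2 boundary: /dr/ is a licit onset in full, so it all attaches to the next syllable.
σ2/σ3 boundary: cluster /dr/ — /dr/ is itself a permitted onset, so the whole cluster goes right; preceding coda = ∅.
σ3/σ4 boundary: cluster /png/ — the longest permitted-onset suffix is /g/; onset = /g/, preceding coda = /pn/.
Syllabification: pa.dra.drupn.gam.
Classifying each syllable: /pa/ (open), /dra/ (open), /drupn/ (closed), /gam/ (closed).
Open syllables: 2.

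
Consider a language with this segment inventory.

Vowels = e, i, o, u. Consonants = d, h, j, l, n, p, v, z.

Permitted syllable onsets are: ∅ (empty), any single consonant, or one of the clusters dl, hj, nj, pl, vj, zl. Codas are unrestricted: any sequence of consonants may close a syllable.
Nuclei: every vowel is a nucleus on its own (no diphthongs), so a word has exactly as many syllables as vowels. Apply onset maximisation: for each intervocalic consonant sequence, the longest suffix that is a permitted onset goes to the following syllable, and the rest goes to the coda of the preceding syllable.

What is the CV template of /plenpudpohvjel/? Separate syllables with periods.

The vowels are e, u, o, e — 4 nuclei, so 4 syllables.
Between /e/ (V1) and /u/ (V2): /np/; trying suffixes from longest down, /p/ is the first permitted one, so coda /n/ | onset /p/.
Between /u/ (V2) and /o/ (V3): cluster /dp/ — the longest permitted-onset suffix is /p/; onset = /p/, preceding coda = /d/.
Between /o/ (V3) and /e/ (V4): cluster /hvj/ — the longest permitted-onset suffix is /vj/; onset = /vj/, preceding coda = /h/.
Syllabification: plen.pud.poh.vjel.
Mapping each syllable to C/V: /plen/ → CCVC, /pud/ → CVC, /poh/ → CVC, /vjel/ → CCVC.

CCVC.CVC.CVC.CCVC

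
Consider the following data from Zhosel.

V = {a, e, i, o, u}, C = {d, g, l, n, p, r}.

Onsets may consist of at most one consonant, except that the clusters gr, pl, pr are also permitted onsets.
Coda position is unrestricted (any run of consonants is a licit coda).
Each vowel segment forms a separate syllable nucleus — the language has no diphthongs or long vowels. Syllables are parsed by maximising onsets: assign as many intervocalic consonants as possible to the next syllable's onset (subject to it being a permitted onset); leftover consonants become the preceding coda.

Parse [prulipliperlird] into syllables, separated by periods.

pru.li.pli.per.lird

Nuclei (vowels): u, i, i, e, i → 5 syllables.
/u…i/ gap (V1→V2): /l/ → onset of the next syllable (single consonants are always licit onsets).
/i…i/ gap (V2→V3): /pl/ is a licit onset in full, so it all attaches to the next syllable.
/i…e/ gap (V3→V4): /p/ → onset of the next syllable (single consonants are always licit onsets).
/e…i/ gap (V4→V5): /rl/ splits as /r/ + /l/ (/l/ is the longest suffix that is a licit onset).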